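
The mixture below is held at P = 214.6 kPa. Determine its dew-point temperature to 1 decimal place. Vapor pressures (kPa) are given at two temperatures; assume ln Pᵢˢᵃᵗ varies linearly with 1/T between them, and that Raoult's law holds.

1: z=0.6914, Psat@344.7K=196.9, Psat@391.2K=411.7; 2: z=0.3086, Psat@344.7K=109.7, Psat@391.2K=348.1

T = 358.9 K

Dew-point temperature: Σzᵢ·P/Pᵢˢᵃᵗ(T) = 1. Interpolate ln Pᵢˢᵃᵗ = aᵢ + bᵢ/T.
  T = 344.7 K: ΣzᵢP/Pᵢˢᵃᵗ = 1.3572
  T = 391.2 K: ΣzᵢP/Pᵢˢᵃᵗ = 0.5506
  T = 367.9 K: ΣzᵢP/Pᵢˢᵃᵗ = 0.8367
  T = 356.3 K: ΣzᵢP/Pᵢˢᵃᵗ = 1.0557
  T = 362.1 K: ΣzᵢP/Pᵢˢᵃᵗ = 0.9378
  T = 359.2 K: ΣzᵢP/Pᵢˢᵃᵗ = 0.9944
Interpolating between 356.3 K and 359.2 K gives T ≈ 358.9 K.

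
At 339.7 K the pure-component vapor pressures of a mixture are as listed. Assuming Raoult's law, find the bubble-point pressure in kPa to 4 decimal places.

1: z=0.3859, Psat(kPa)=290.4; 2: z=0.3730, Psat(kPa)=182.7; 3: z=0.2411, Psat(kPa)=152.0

Pbub = 216.8597 kPa

At the bubble point ψ → 0, so ΣzᵢKᵢ = 1 with Kᵢ = Pᵢˢᵃᵗ/P ⇒ P = ΣzᵢPᵢˢᵃᵗ.
P = 0.3859·290.4 + 0.3730·182.7 + 0.2411·152.0 = 216.8597 kPa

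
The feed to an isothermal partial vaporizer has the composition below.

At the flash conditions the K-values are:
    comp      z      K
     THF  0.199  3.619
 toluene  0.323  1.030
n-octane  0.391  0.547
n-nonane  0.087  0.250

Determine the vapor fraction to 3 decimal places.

ψ = 0.320

Rachford–Rice: g(ψ) = Σ zᵢ(Kᵢ−1)/(1+ψ(Kᵢ−1)) = 0.
Check two-phase: ΣzᵢKᵢ = 1.288 > 1 and Σzᵢ/Kᵢ = 1.431 > 1, so g(0) = 0.288 > 0 and g(1) = -0.431 < 0.
Iterate (Newton) starting at ψ = 0.52:
  ψ = 0.520: g = -0.1085, g' = -0.514 → ψ = 0.309
  ψ = 0.309: g = 0.0068, g' = -0.609 → ψ = 0.320
Converged at ψ = 0.320.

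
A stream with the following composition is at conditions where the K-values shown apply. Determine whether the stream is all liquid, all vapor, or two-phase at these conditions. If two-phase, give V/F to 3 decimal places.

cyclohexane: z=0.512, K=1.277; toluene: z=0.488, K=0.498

ΣzᵢKᵢ = 0.897; Σzᵢ/Kᵢ = 1.381.
Since ΣzᵢKᵢ < 1 the mixture is below its bubble point — single liquid phase.

all liquid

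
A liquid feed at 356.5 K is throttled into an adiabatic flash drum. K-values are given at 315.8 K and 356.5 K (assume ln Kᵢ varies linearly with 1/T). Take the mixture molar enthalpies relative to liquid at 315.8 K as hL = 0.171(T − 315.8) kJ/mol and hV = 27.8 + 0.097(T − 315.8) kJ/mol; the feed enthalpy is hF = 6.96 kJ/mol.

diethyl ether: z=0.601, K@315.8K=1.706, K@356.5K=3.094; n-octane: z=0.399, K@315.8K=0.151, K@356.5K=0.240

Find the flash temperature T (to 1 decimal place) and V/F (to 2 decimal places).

T = 319.8 K, V/F = 0.23

Adiabatic flash: solve Rachford–Rice at each trial T, then check hF = ψ·hV(T) + (1−ψ)·hL(T).
  T = 315.8 K: K = (1.706, 0.151), RR gives ψ = 0.143, H_out = 3.968 kJ/mol
  T = 356.5 K: K = (3.094, 0.240), RR gives ψ = 0.600, H_out = 21.839 kJ/mol
  T = 336.1 K: K = (2.338, 0.193), RR gives ψ = 0.446, H_out = 15.210 kJ/mol
  T = 326.0 K: K = (2.008, 0.171), RR gives ψ = 0.330, H_out = 10.660 kJ/mol
  T = 320.9 K: K = (1.853, 0.161), RR gives ψ = 0.249, H_out = 7.696 kJ/mol
  T = 318.4 K: K = (1.780, 0.156), RR gives ψ = 0.201, H_out = 5.987 kJ/mol
  T = 319.6 K: K = (1.815, 0.158), RR gives ψ = 0.225, H_out = 6.833 kJ/mol
Linear interpolation between T = 319.6 (H_out = 6.833) and T = 320.9 (H_out = 7.696) on hF = 6.96 gives T ≈ 319.8 K, at which ψ = 0.23.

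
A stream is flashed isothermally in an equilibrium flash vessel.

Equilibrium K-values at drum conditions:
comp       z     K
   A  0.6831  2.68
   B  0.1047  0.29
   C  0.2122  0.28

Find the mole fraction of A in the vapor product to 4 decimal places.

y_A = 0.8014

Let ψ = V/F and solve Σ zᵢ(Kᵢ−1)/(1+ψ(Kᵢ−1)) = 0.
Check two-phase: ΣzᵢKᵢ = 1.9205 > 1 and Σzᵢ/Kᵢ = 1.3738 > 1, so g(0) = 0.9205 > 0 and g(1) = -0.3738 < 0.
Newton–Raphson from ψ = 0.45:
  ψ = 0.4500: g = 0.31828, g' = -0.9799 → ψ = 0.7748
  ψ = 0.7748: g = -0.01218, g' = -1.1874 → ψ = 0.7645
  ψ = 0.7645: g = -0.00011, g' = -1.1663 → ψ = 0.7644
Converged at ψ = 0.7644.
Compositions from xᵢ = zᵢ/(1+ψ(Kᵢ−1)), yᵢ = Kᵢxᵢ:
  A: x = 0.2990, y = 0.8014
  B: x = 0.2290, y = 0.0664
  C: x = 0.4720, y = 0.1322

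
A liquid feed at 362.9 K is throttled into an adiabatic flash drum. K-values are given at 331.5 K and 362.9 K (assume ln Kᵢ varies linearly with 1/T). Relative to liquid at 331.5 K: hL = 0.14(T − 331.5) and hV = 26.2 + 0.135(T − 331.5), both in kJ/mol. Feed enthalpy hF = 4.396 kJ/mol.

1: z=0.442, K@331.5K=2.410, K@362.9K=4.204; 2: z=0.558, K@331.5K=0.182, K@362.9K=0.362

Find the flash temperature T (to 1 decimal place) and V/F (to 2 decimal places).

T = 332.6 K, V/F = 0.16

Adiabatic flash: solve Rachford–Rice at each trial T, then check hF = ψ·hV(T) + (1−ψ)·hL(T).
  T = 331.5 K: K = (2.410, 0.182), RR gives ψ = 0.145, H_out = 3.788 kJ/mol
  T = 362.9 K: K = (4.204, 0.362), RR gives ψ = 0.519, H_out = 17.903 kJ/mol
  T = 347.2 K: K = (3.223, 0.261), RR gives ψ = 0.347, H_out = 11.259 kJ/mol
  T = 339.4 K: K = (2.799, 0.219), RR gives ψ = 0.256, H_out = 7.797 kJ/mol
  T = 335.4 K: K = (2.597, 0.200), RR gives ψ = 0.203, H_out = 5.857 kJ/mol
  T = 333.4 K: K = (2.500, 0.190), RR gives ψ = 0.174, H_out = 4.822 kJ/mol
Linear interpolation between T = 331.5 (H_out = 3.788) and T = 333.4 (H_out = 4.822) on hF = 4.396 gives T ≈ 332.6 K, at which ψ = 0.16.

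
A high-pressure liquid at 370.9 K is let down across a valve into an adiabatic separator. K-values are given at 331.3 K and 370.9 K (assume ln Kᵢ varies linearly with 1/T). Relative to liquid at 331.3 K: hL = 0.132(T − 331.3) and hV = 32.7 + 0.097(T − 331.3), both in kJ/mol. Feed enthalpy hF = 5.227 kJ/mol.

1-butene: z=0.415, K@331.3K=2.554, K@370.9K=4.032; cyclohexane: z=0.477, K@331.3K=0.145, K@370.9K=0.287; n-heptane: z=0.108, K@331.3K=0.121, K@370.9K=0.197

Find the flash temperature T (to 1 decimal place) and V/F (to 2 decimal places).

T = 335.5 K, V/F = 0.14

Adiabatic flash: solve Rachford–Rice at each trial T, then check hF = ψ·hV(T) + (1−ψ)·hL(T).
  T = 331.3 K: K = (2.554, 0.145, 0.121), RR gives ψ = 0.106, H_out = 3.480 kJ/mol
  T = 370.9 K: K = (4.032, 0.287, 0.197), RR gives ψ = 0.375, H_out = 16.981 kJ/mol
  T = 351.1 K: K = (3.251, 0.208, 0.157), RR gives ψ = 0.258, H_out = 10.863 kJ/mol
  T = 341.2 K: K = (2.891, 0.175, 0.138), RR gives ψ = 0.189, H_out = 7.434 kJ/mol
  T = 336.2 K: K = (2.718, 0.159, 0.129), RR gives ψ = 0.150, H_out = 5.522 kJ/mol
  T = 333.8 K: K = (2.637, 0.152, 0.125), RR gives ψ = 0.129, H_out = 4.545 kJ/mol
Linear interpolation between T = 333.8 (H_out = 4.545) and T = 336.2 (H_out = 5.522) on hF = 5.227 gives T ≈ 335.5 K, at which ψ = 0.14.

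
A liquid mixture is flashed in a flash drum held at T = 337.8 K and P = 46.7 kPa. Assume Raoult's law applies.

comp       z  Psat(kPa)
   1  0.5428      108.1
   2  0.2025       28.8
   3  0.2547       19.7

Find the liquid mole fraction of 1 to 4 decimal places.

x_1 = 0.2764

Raoult's law: Kᵢ = Pᵢˢᵃᵗ/P = Pᵢˢᵃᵗ/46.7.
  K_1 = 108.1/46.7 = 2.314775, K_2 = 28.8/46.7 = 0.616702, K_3 = 19.7/46.7 = 0.421842
Iterate (Newton) starting at ψ = 0.48:
  ψ = 0.4800: g = 0.13860, g' = -0.5605 → ψ = 0.7273
  ψ = 0.7273: g = 0.00309, g' = -0.5559 → ψ = 0.7329
Converged at ψ = 0.7328.
Compositions from xᵢ = zᵢ/(1+ψ(Kᵢ−1)), yᵢ = Kᵢxᵢ:
  1: x = 0.2764, y = 0.6399
  2: x = 0.2816, y = 0.1737
  3: x = 0.4420, y = 0.1864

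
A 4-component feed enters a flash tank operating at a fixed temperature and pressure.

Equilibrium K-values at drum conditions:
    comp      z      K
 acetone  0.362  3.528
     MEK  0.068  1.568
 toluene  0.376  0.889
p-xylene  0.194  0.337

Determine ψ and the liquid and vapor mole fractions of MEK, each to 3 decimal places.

Iterate (Newton) starting at ψ = 0.34:
  ψ = 0.340: g = 0.3151, g' = -0.832 → ψ = 0.719
  ψ = 0.719: g = 0.0611, g' = -0.619 → ψ = 0.818
  ψ = 0.818: g = -0.0020, g' = -0.668 → ψ = 0.815
Converged at ψ = 0.815.
Compositions from xᵢ = zᵢ/(1+ψ(Kᵢ−1)), yᵢ = Kᵢxᵢ:
  acetone: x = 0.118, y = 0.417
  MEK: x = 0.046, y = 0.073
  toluene: x = 0.413, y = 0.367
  p-xylene: x = 0.422, y = 0.142

ψ = 0.815, x_MEK = 0.046, y_MEK = 0.073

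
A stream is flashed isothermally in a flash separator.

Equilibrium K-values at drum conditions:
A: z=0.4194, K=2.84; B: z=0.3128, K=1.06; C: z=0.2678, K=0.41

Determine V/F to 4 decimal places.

V/F = 0.8532

Rachford–Rice: g(V/F) = Σ zᵢ(Kᵢ−1)/(1+V/F(Kᵢ−1)) = 0.
g(0) = ΣzᵢKᵢ − 1 = 0.6325 and g(1) = 1 − Σzᵢ/Kᵢ = -0.0959, so a root lies in (0, 1).
Newton–Raphson from V/F = 0.5:
  V/F = 0.5000: g = 0.19603, g' = -0.5738 → V/F = 0.8416
  V/F = 0.8416: g = 0.00681, g' = -0.5874 → V/F = 0.8532
Converged at V/F = 0.8532.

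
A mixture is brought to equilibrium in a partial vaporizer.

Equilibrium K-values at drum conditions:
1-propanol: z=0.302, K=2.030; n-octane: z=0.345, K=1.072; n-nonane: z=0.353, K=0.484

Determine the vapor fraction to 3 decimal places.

Let ψ = V/F and solve Σ zᵢ(Kᵢ−1)/(1+ψ(Kᵢ−1)) = 0.
g(0) = ΣzᵢKᵢ − 1 = 0.154 and g(1) = 1 − Σzᵢ/Kᵢ = -0.200, so a root lies in (0, 1).
Iterate (Newton) starting at ψ = 0.43:
  ψ = 0.430: g = 0.0056, g' = -0.311 → ψ = 0.448
Converged at ψ = 0.448.

ψ = 0.448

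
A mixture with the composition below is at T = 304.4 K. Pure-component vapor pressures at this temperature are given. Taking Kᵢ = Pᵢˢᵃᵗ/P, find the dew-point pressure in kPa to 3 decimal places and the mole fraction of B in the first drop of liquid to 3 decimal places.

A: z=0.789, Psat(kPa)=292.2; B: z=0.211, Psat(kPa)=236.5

At the dew point ψ → 1, so Σzᵢ/Kᵢ = 1 with Kᵢ = Pᵢˢᵃᵗ/P ⇒ 1/P = Σzᵢ/Pᵢˢᵃᵗ.
1/P = 0.789/292.2 + 0.211/236.5 = 0.003592 ⇒ P = 278.367 kPa
xᵢ = zᵢP/Pᵢˢᵃᵗ ⇒ x_B = 0.211·278.367/236.5 = 0.248

Pdew = 278.367 kPa, x_B = 0.248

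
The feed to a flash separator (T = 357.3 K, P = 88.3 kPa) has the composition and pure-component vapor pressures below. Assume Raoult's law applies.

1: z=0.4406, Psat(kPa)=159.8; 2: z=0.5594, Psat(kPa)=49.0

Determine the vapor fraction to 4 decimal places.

ψ = 0.2991

Raoult's law: Kᵢ = Pᵢˢᵃᵗ/P = Pᵢˢᵃᵗ/88.3.
  K_1 = 159.8/88.3 = 1.809740, K_2 = 49.0/88.3 = 0.554926
Let ψ = V/F and solve Σ zᵢ(Kᵢ−1)/(1+ψ(Kᵢ−1)) = 0.
Feasibility: ΣzᵢKᵢ = 1.1078, Σzᵢ/Kᵢ = 1.2515 — both > 1, two phases present.
Iterate (Newton) starting at ψ = 0.5:
  ψ = 0.5000: g = -0.06629, g' = -0.3297 → ψ = 0.2990
  ψ = 0.2990: g = 0.00005, g' = -0.3347 → ψ = 0.2991
Converged at ψ = 0.2991.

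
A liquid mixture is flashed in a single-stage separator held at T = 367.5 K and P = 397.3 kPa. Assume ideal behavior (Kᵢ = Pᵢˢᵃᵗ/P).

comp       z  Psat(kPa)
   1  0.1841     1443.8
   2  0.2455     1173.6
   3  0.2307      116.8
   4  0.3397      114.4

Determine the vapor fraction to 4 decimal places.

ψ = 0.3489

Raoult's law: Kᵢ = Pᵢˢᵃᵗ/P = Pᵢˢᵃᵗ/397.3.
  K_1 = 1443.8/397.3 = 3.634030, K_2 = 1173.6/397.3 = 2.953939, K_3 = 116.8/397.3 = 0.293984, K_4 = 114.4/397.3 = 0.287944
Let ψ = V/F and solve Σ zᵢ(Kᵢ−1)/(1+ψ(Kᵢ−1)) = 0.
Feasibility: ΣzᵢKᵢ = 1.5599, Σzᵢ/Kᵢ = 2.0982 — both > 1, two phases present.
Newton iteration, ψ⁰ = 0.5:
  ψ = 0.5000: g = -0.17543, g' = -1.1678 → ψ = 0.3498
  ψ = 0.3498: g = -0.00106, g' = -1.1850 → ψ = 0.3489
Converged at ψ = 0.3489.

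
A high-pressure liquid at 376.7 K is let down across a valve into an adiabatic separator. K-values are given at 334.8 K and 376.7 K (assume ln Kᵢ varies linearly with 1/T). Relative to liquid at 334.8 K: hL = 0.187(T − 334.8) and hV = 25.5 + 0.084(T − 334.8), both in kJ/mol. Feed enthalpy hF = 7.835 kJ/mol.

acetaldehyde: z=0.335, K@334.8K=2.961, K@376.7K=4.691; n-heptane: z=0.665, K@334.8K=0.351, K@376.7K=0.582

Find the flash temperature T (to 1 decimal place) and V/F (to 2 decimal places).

T = 342.9 K, V/F = 0.26

Adiabatic flash: solve Rachford–Rice at each trial T, then check hF = ψ·hV(T) + (1−ψ)·hL(T).
  T = 334.8 K: K = (2.961, 0.351), RR gives ψ = 0.177, H_out = 4.515 kJ/mol
  T = 376.7 K: K = (4.691, 0.582), RR gives ψ = 0.621, H_out = 20.996 kJ/mol
  T = 355.8 K: K = (3.780, 0.459), RR gives ψ = 0.380, H_out = 12.796 kJ/mol
  T = 345.3 K: K = (3.358, 0.403), RR gives ψ = 0.279, H_out = 8.780 kJ/mol
  T = 340.1 K: K = (3.158, 0.377), RR gives ψ = 0.229, H_out = 6.715 kJ/mol
  T = 342.7 K: K = (3.257, 0.390), RR gives ψ = 0.254, H_out = 7.757 kJ/mol
  T = 344.0 K: K = (3.307, 0.396), RR gives ψ = 0.267, H_out = 8.271 kJ/mol
Linear interpolation between T = 342.7 (H_out = 7.757) and T = 344.0 (H_out = 8.271) on hF = 7.835 gives T ≈ 342.9 K, at which ψ = 0.26.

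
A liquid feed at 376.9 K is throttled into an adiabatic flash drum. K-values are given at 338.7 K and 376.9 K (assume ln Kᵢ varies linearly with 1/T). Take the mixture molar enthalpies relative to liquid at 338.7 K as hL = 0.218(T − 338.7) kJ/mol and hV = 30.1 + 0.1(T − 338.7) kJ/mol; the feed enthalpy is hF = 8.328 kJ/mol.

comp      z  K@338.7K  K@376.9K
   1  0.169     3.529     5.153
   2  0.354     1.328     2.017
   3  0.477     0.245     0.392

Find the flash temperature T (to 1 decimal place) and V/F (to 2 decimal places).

Adiabatic flash: solve Rachford–Rice at each trial T, then check hF = ψ·hV(T) + (1−ψ)·hL(T).
  T = 338.7 K: K = (3.529, 1.328, 0.245), RR gives ψ = 0.165, H_out = 4.977 kJ/mol
  T = 376.9 K: K = (5.153, 2.017, 0.392), RR gives ψ = 0.561, H_out = 22.681 kJ/mol
  T = 357.8 K: K = (4.308, 1.655, 0.314), RR gives ψ = 0.369, H_out = 14.445 kJ/mol
  T = 348.2 K: K = (3.908, 1.486, 0.278), RR gives ψ = 0.270, H_out = 9.884 kJ/mol
  T = 343.4 K: K = (3.714, 1.405, 0.261), RR gives ψ = 0.218, H_out = 7.459 kJ/mol
  T = 345.8 K: K = (3.810, 1.445, 0.269), RR gives ψ = 0.244, H_out = 8.684 kJ/mol
Linear interpolation between T = 343.4 (H_out = 7.459) and T = 345.8 (H_out = 8.684) on hF = 8.328 gives T ≈ 345.1 K, at which ψ = 0.24.

T = 345.1 K, V/F = 0.24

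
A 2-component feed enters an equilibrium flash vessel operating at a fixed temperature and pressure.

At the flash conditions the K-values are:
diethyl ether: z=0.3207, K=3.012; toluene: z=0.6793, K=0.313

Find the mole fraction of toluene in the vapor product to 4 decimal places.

y_toluene = 0.2333

Material balance + equilibrium reduce to Σ zᵢ(Kᵢ−1)/(1+ψ(Kᵢ−1)) = 0.
g(0) = ΣzᵢKᵢ − 1 = 0.1786 and g(1) = 1 − Σzᵢ/Kᵢ = -1.2768, so a root lies in (0, 1).
Binary case is linear: z₁(K₁−1)(1+ψ(K₂−1)) + z₂(K₂−1)(1+ψ(K₁−1)) = 0
⇒ ψ = [z₁(K₁−1)+z₂(K₂−1)] / [−(K₁−1)(K₂−1)] = 0.17857/1.38224 = 0.1292
Compositions from xᵢ = zᵢ/(1+ψ(Kᵢ−1)), yᵢ = Kᵢxᵢ:
  diethyl ether: x = 0.2545, y = 0.7667
  toluene: x = 0.7455, y = 0.2333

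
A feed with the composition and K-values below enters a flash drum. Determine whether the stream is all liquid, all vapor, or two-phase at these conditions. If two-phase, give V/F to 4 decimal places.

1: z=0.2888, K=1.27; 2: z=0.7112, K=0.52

ΣzᵢKᵢ = 0.7366; Σzᵢ/Kᵢ = 1.5951.
Since ΣzᵢKᵢ < 1 the mixture is below its bubble point — single liquid phase.

all liquid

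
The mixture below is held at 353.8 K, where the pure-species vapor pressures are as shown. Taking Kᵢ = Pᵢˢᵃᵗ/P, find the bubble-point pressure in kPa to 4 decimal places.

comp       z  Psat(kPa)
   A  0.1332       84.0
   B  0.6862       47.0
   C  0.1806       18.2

At the bubble point ψ → 0, so ΣzᵢKᵢ = 1 with Kᵢ = Pᵢˢᵃᵗ/P ⇒ P = ΣzᵢPᵢˢᵃᵗ.
P = 0.1332·84.0 + 0.6862·47.0 + 0.1806·18.2 = 46.7271 kPa

Pbub = 46.7271 kPa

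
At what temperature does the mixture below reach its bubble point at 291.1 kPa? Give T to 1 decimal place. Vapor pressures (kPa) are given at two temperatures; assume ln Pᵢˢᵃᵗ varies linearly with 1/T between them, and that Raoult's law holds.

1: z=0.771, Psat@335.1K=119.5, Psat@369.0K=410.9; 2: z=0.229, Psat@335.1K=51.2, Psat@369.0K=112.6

Bubble-point temperature: ΣzᵢPᵢˢᵃᵗ(T) = P. Interpolate ln Pᵢˢᵃᵗ = aᵢ + bᵢ/T.
  T = 335.1 K: ΣzᵢPᵢˢᵃᵗ = 103.86 kPa
  T = 369.0 K: ΣzᵢPᵢˢᵃᵗ = 342.59 kPa
  T = 352.1 K: ΣzᵢPᵢˢᵃᵗ = 194.06 kPa
  T = 360.6 K: ΣzᵢPᵢˢᵃᵗ = 259.89 kPa
  T = 364.8 K: ΣzᵢPᵢˢᵃᵗ = 298.84 kPa
  T = 362.7 K: ΣzᵢPᵢˢᵃᵗ = 278.79 kPa
Interpolating between 362.7 K and 364.8 K gives T ≈ 364.0 K.

T = 364.0 K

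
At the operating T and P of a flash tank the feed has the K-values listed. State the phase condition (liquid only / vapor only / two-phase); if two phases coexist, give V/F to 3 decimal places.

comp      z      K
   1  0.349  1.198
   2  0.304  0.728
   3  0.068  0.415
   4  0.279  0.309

ΣzᵢKᵢ = 0.754; Σzᵢ/Kᵢ = 1.776.
Since ΣzᵢKᵢ < 1 the mixture is below its bubble point — single liquid phase.

liquid only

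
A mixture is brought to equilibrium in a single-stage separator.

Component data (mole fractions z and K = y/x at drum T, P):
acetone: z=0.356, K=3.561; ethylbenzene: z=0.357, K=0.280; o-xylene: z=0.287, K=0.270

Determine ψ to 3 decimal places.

Newton iteration, ψ⁰ = 0.6:
  ψ = 0.600: g = -0.4659, g' = -1.421 → ψ = 0.272
  ψ = 0.272: g = -0.0438, g' = -1.335 → ψ = 0.239
  ψ = 0.239: g = 0.0009, g' = -1.392 → ψ = 0.240
Converged at ψ = 0.240.

ψ = 0.240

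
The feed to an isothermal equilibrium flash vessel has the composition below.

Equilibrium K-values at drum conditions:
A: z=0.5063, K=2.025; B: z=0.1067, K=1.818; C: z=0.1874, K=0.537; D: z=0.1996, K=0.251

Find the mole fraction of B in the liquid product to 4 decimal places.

x_B = 0.0723

Iterate (Newton) starting at V/F = 0.43:
  V/F = 0.4300: g = 0.09591, g' = -0.6016 → V/F = 0.5894
  V/F = 0.5894: g = -0.00461, g' = -0.6742 → V/F = 0.5826
Converged at V/F = 0.5826.
Compositions from xᵢ = zᵢ/(1+V/F(Kᵢ−1)), yᵢ = Kᵢxᵢ:
  A: x = 0.3170, y = 0.6419
  B: x = 0.0723, y = 0.1314
  C: x = 0.2566, y = 0.1378
  D: x = 0.3541, y = 0.0889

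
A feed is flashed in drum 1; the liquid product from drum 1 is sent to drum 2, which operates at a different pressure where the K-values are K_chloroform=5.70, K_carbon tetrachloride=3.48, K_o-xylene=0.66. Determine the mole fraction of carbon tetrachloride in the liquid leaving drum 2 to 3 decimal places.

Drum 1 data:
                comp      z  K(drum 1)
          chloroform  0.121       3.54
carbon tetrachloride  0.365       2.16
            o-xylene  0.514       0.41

Drum 1:
Rachford–Rice: g(ψ₁) = Σ zᵢ(Kᵢ−1)/(1+ψ₁(Kᵢ−1)) = 0.
Feasibility: ΣzᵢKᵢ = 1.427, Σzᵢ/Kᵢ = 1.457 — both > 1, two phases present.
Newton iteration, ψ₁⁰ = 0.42:
  ψ₁ = 0.420: g = 0.0302, g' = -0.721 → ψ₁ = 0.462
Converged at ψ₁ = 0.462.
Drum-1 compositions:
  chloroform: x = 0.056, y = 0.197
  carbon tetrachloride: x = 0.238, y = 0.513
  o-xylene: x = 0.707, y = 0.290
Drum-2 feed = drum-1 liquid: z₂ = (0.0557, 0.2376, 0.7067).
Drum 2:
Let ψ₂ = V/F and solve Σ zᵢ(Kᵢ−1)/(1+ψ₂(Kᵢ−1)) = 0.
Feasibility: ΣzᵢKᵢ = 1.611, Σzᵢ/Kᵢ = 1.149 — both > 1, two phases present.
Iterate (Newton) starting at ψ₂ = 0.5:
  ψ₂ = 0.500: g = 0.0516, g' = -0.519 → ψ₂ = 0.599
  ψ₂ = 0.599: g = 0.0037, g' = -0.450 → ψ₂ = 0.608
Converged at ψ₂ = 0.608.
  chloroform: x = 0.014, y = 0.082
  carbon tetrachloride: x = 0.095, y = 0.330
  o-xylene: x = 0.891, y = 0.588

x_carbon tetrachloride (drum 2) = 0.095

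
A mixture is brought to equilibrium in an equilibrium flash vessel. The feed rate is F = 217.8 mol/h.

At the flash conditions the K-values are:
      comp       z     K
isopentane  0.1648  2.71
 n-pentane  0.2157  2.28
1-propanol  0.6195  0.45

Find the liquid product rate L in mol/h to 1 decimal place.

Iterate (Newton) starting at β = 0.5:
  β = 0.5000: g = -0.14970, g' = -0.6280 → β = 0.2616
  β = 0.2616: g = 0.00355, g' = -0.6841 → β = 0.2668
Converged at β = 0.2668.
Then V = β·F = 0.2668·217.8 = 58.1 mol/h and L = F − V = 159.7 mol/h.

L = 159.7 mol/h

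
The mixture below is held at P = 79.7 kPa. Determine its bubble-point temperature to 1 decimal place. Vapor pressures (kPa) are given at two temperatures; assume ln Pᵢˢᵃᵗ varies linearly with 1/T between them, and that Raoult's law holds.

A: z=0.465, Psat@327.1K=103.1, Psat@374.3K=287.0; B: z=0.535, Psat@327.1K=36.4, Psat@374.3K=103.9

Bubble-point temperature: ΣzᵢPᵢˢᵃᵗ(T) = P. Interpolate ln Pᵢˢᵃᵗ = aᵢ + bᵢ/T.
  T = 327.1 K: ΣzᵢPᵢˢᵃᵗ = 67.42 kPa
  T = 374.3 K: ΣzᵢPᵢˢᵃᵗ = 189.04 kPa
  T = 350.7 K: ΣzᵢPᵢˢᵃᵗ = 116.87 kPa
  T = 338.9 K: ΣzᵢPᵢˢᵃᵗ = 89.62 kPa
  T = 333.0 K: ΣzᵢPᵢˢᵃᵗ = 77.92 kPa
  T = 335.9 K: ΣzᵢPᵢˢᵃᵗ = 83.52 kPa
Interpolating between 333.0 K and 335.9 K gives T ≈ 333.9 K.

T = 333.9 K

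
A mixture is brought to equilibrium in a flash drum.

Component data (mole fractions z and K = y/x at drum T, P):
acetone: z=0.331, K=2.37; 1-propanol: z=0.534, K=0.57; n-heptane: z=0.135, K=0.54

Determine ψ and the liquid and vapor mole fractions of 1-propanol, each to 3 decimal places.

ψ = 0.271, x_1-propanol = 0.604, y_1-propanol = 0.344

Rachford–Rice: g(ψ) = Σ zᵢ(Kᵢ−1)/(1+ψ(Kᵢ−1)) = 0.
g(0) = ΣzᵢKᵢ − 1 = 0.162 and g(1) = 1 − Σzᵢ/Kᵢ = -0.327, so a root lies in (0, 1).
Iterate (Newton) starting at ψ = 0.5:
  ψ = 0.500: g = -0.1040, g' = -0.427 → ψ = 0.256
  ψ = 0.256: g = 0.0071, g' = -0.502 → ψ = 0.271
Converged at ψ = 0.271.
Compositions from xᵢ = zᵢ/(1+ψ(Kᵢ−1)), yᵢ = Kᵢxᵢ:
  acetone: x = 0.241, y = 0.572
  1-propanol: x = 0.604, y = 0.344
  n-heptane: x = 0.154, y = 0.083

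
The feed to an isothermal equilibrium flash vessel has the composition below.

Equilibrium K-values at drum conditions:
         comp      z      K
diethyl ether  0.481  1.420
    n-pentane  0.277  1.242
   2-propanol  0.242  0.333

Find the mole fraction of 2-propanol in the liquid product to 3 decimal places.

x_2-propanol = 0.345

Iterate (Newton) starting at β = 0.5:
  β = 0.500: g = -0.0154, g' = -0.313 → β = 0.451
  β = 0.451: g = -0.0005, g' = -0.293 → β = 0.449
Converged at β = 0.449.
Compositions from xᵢ = zᵢ/(1+β(Kᵢ−1)), yᵢ = Kᵢxᵢ:
  diethyl ether: x = 0.405, y = 0.575
  n-pentane: x = 0.250, y = 0.310
  2-propanol: x = 0.345, y = 0.115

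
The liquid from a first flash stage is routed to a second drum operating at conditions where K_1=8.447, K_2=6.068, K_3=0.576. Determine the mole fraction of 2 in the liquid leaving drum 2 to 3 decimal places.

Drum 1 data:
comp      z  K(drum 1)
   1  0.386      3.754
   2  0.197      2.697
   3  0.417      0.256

x_2 (drum 2) = 0.030

Drum 1:
Iterate (Newton) starting at ψ₁ = 0.5:
  ψ₁ = 0.500: g = 0.1340, g' = -1.269 → ψ₁ = 0.606
  ψ₁ = 0.606: g = -0.0013, g' = -1.314 → ψ₁ = 0.605
Converged at ψ₁ = 0.605.
Drum-1 compositions:
  1: x = 0.145, y = 0.544
  2: x = 0.097, y = 0.262
  3: x = 0.758, y = 0.194
Drum-2 feed = drum-1 liquid: z₂ = (0.1448, 0.0972, 0.7579).
Drum 2:
Material balance + equilibrium reduce to Σ zᵢ(Kᵢ−1)/(1+ψ₂(Kᵢ−1)) = 0.
Check two-phase: ΣzᵢKᵢ = 2.250 > 1 and Σzᵢ/Kᵢ = 1.349 > 1, so g(0) = 1.250 > 0 and g(1) = -0.349 < 0.
Newton iteration, ψ₂⁰ = 0.39:
  ψ₂ = 0.390: g = 0.0568, g' = -1.004 → ψ₂ = 0.447
  ψ₂ = 0.447: g = 0.0040, g' = -0.871 → ψ₂ = 0.451
Converged at ψ₂ = 0.451.
  1: x = 0.033, y = 0.281
  2: x = 0.030, y = 0.180
  3: x = 0.937, y = 0.540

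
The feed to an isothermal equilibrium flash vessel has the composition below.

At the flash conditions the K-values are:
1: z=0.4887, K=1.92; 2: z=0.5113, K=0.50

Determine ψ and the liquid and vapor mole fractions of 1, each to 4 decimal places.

ψ = 0.4216, x_1 = 0.3521, y_1 = 0.6761

Binary case is linear: z₁(K₁−1)(1+ψ(K₂−1)) + z₂(K₂−1)(1+ψ(K₁−1)) = 0
⇒ ψ = [z₁(K₁−1)+z₂(K₂−1)] / [−(K₁−1)(K₂−1)] = 0.19395/0.46000 = 0.4216
Compositions from xᵢ = zᵢ/(1+ψ(Kᵢ−1)), yᵢ = Kᵢxᵢ:
  1: x = 0.3521, y = 0.6761
  2: x = 0.6479, y = 0.3239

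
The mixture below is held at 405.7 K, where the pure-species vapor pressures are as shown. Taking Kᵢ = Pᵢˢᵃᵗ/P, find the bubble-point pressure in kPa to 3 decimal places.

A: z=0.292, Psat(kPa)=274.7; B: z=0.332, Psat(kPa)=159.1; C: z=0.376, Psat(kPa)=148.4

At the bubble point ψ → 0, so ΣzᵢKᵢ = 1 with Kᵢ = Pᵢˢᵃᵗ/P ⇒ P = ΣzᵢPᵢˢᵃᵗ.
P = 0.292·274.7 + 0.332·159.1 + 0.376·148.4 = 188.832 kPa

Pbub = 188.832 kPa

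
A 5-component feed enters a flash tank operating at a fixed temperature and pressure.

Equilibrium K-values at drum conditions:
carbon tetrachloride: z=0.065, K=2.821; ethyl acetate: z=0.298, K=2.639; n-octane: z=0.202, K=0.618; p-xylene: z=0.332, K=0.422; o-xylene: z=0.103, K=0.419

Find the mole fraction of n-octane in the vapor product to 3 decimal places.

Newton iteration, V/F⁰ = 0.5:
  V/F = 0.500: g = -0.1192, g' = -0.634 → V/F = 0.312
  V/F = 0.312: g = 0.0038, g' = -0.693 → V/F = 0.318
Converged at V/F = 0.318.
Compositions from xᵢ = zᵢ/(1+V/F(Kᵢ−1)), yᵢ = Kᵢxᵢ:
  carbon tetrachloride: x = 0.041, y = 0.116
  ethyl acetate: x = 0.196, y = 0.517
  n-octane: x = 0.230, y = 0.142
  p-xylene: x = 0.407, y = 0.172
  o-xylene: x = 0.126, y = 0.053

y_n-octane = 0.142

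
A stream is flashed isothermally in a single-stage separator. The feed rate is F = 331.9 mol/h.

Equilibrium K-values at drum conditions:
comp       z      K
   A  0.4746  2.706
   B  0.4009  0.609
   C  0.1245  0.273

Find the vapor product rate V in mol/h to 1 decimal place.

V = 216.8 mol/h

Iterate (Newton) starting at ψ = 0.5:
  ψ = 0.5000: g = 0.09990, g' = -0.6594 → ψ = 0.6515
  ψ = 0.6515: g = 0.00117, g' = -0.6577 → ψ = 0.6533
Converged at ψ = 0.6533.
Then V = ψ·F = 0.6533·331.9 = 216.8 mol/h and L = F − V = 115.1 mol/h.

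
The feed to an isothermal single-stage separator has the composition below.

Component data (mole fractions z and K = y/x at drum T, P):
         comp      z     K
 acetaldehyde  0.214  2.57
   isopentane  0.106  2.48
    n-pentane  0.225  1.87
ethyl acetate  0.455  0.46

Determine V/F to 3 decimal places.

Material balance + equilibrium reduce to Σ zᵢ(Kᵢ−1)/(1+V/F(Kᵢ−1)) = 0.
Feasibility: ΣzᵢKᵢ = 1.443, Σzᵢ/Kᵢ = 1.235 — both > 1, two phases present.
Newton iteration, V/F⁰ = 0.53:
  V/F = 0.530: g = 0.0611, g' = -0.570 → V/F = 0.637
Converged at V/F = 0.637.

V/F = 0.637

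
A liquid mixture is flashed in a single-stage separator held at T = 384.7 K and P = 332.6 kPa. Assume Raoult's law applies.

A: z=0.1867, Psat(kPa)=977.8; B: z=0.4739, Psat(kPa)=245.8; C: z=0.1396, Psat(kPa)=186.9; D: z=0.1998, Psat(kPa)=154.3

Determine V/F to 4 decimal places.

Raoult's law: Kᵢ = Pᵢˢᵃᵗ/P = Pᵢˢᵃᵗ/332.6.
  K_A = 977.8/332.6 = 2.939868, K_B = 245.8/332.6 = 0.739026, K_C = 186.9/332.6 = 0.561936, K_D = 154.3/332.6 = 0.463921
Rachford–Rice: g(V/F) = Σ zᵢ(Kᵢ−1)/(1+V/F(Kᵢ−1)) = 0.
Check two-phase: ΣzᵢKᵢ = 1.0702 > 1 and Σzᵢ/Kᵢ = 1.3839 > 1, so g(0) = 0.0702 > 0 and g(1) = -0.3839 < 0.
Iterate (Newton) starting at V/F = 0.5:
  V/F = 0.5000: g = -0.18302, g' = -0.3748 → V/F = 0.0117
  V/F = 0.0117: g = 0.06081, g' = -0.7894 → V/F = 0.0888
  V/F = 0.0888: g = 0.00628, g' = -0.6375 → V/F = 0.0986
  V/F = 0.0986: g = 0.00008, g' = -0.6223 → V/F = 0.0987
Converged at V/F = 0.0987.

V/F = 0.0987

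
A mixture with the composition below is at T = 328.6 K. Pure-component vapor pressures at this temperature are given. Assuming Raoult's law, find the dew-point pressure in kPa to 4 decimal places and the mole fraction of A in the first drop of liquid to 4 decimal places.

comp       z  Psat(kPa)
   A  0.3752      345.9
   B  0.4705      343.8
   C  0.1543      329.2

At the dew point ψ → 1, so Σzᵢ/Kᵢ = 1 with Kᵢ = Pᵢˢᵃᵗ/P ⇒ 1/P = Σzᵢ/Pᵢˢᵃᵗ.
1/P = 0.3752/345.9 + 0.4705/343.8 + 0.1543/329.2 = 0.0029219 ⇒ P = 342.2376 kPa
xᵢ = zᵢP/Pᵢˢᵃᵗ ⇒ x_A = 0.3752·342.2376/345.9 = 0.3712

Pdew = 342.2376 kPa, x_A = 0.3712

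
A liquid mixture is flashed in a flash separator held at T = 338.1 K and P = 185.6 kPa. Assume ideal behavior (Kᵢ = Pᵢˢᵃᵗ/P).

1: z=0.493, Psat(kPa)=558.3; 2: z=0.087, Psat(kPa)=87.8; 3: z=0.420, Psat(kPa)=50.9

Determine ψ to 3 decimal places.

ψ = 0.457

Raoult's law: Kᵢ = Pᵢˢᵃᵗ/P = Pᵢˢᵃᵗ/185.6.
  K_1 = 558.3/185.6 = 3.00808, K_2 = 87.8/185.6 = 0.47306, K_3 = 50.9/185.6 = 0.27425
Let ψ = V/F and solve Σ zᵢ(Kᵢ−1)/(1+ψ(Kᵢ−1)) = 0.
Check two-phase: ΣzᵢKᵢ = 1.639 > 1 and Σzᵢ/Kᵢ = 1.879 > 1, so g(0) = 0.639 > 0 and g(1) = -0.879 < 0.
Iterate (Newton) starting at ψ = 0.5:
  ψ = 0.500: g = -0.0467, g' = -1.085 → ψ = 0.457
Converged at ψ = 0.457.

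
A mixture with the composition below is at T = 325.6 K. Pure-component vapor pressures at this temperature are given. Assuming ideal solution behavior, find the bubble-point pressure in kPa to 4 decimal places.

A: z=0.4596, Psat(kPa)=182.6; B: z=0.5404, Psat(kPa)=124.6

Pbub = 151.2568 kPa

At the bubble point ψ → 0, so ΣzᵢKᵢ = 1 with Kᵢ = Pᵢˢᵃᵗ/P ⇒ P = ΣzᵢPᵢˢᵃᵗ.
P = 0.4596·182.6 + 0.5404·124.6 = 151.2568 kPa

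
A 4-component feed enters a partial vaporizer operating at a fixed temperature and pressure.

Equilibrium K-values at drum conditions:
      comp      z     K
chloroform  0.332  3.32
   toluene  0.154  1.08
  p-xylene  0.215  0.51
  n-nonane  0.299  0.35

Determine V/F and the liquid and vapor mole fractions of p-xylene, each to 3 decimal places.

Newton–Raphson from V/F = 0.69:
  V/F = 0.690: g = -0.2037, g' = -0.798 → V/F = 0.435
  V/F = 0.435: g = -0.0094, g' = -0.773 → V/F = 0.423
Converged at V/F = 0.423.
Compositions from xᵢ = zᵢ/(1+V/F(Kᵢ−1)), yᵢ = Kᵢxᵢ:
  chloroform: x = 0.168, y = 0.557
  toluene: x = 0.149, y = 0.161
  p-xylene: x = 0.271, y = 0.138
  n-nonane: x = 0.412, y = 0.144

V/F = 0.423, x_p-xylene = 0.271, y_p-xylene = 0.138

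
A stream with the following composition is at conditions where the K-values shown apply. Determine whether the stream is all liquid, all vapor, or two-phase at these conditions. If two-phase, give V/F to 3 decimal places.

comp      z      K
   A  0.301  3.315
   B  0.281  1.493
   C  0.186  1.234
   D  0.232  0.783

ΣzᵢKᵢ = 1.829; Σzᵢ/Kᵢ = 0.726.
Since Σzᵢ/Kᵢ < 1 the mixture is above its dew point — single vapor phase.

all vapor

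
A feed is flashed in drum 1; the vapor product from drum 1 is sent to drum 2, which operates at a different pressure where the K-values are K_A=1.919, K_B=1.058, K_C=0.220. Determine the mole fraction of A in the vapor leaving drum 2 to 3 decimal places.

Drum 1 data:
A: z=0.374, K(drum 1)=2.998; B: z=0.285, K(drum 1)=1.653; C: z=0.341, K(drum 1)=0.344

Drum 1:
Material balance + equilibrium reduce to Σ zᵢ(Kᵢ−1)/(1+ψ₁(Kᵢ−1)) = 0.
Check two-phase: ΣzᵢKᵢ = 1.710 > 1 and Σzᵢ/Kᵢ = 1.288 > 1, so g(0) = 0.710 > 0 and g(1) = -0.288 < 0.
Newton–Raphson from ψ₁ = 0.52:
  ψ₁ = 0.520: g = 0.1659, g' = -0.765 → ψ₁ = 0.737
  ψ₁ = 0.737: g = -0.0051, g' = -0.850 → ψ₁ = 0.731
Converged at ψ₁ = 0.731.
Drum-1 compositions:
  A: x = 0.152, y = 0.456
  B: x = 0.193, y = 0.319
  C: x = 0.655, y = 0.225
Drum-2 feed = drum-1 vapor: z₂ = (0.4558, 0.3189, 0.2253).
Drum 2:
Let ψ₂ = V/F and solve Σ zᵢ(Kᵢ−1)/(1+ψ₂(Kᵢ−1)) = 0.
Check two-phase: ΣzᵢKᵢ = 1.262 > 1 and Σzᵢ/Kᵢ = 1.563 > 1, so g(0) = 0.262 > 0 and g(1) = -0.563 < 0.
Newton iteration, ψ₂⁰ = 0.35:
  ψ₂ = 0.350: g = 0.0933, g' = -0.481 → ψ₂ = 0.544
  ψ₂ = 0.544: g = -0.0081, g' = -0.586 → ψ₂ = 0.530
Converged at ψ₂ = 0.530.
  A: x = 0.306, y = 0.588
  B: x = 0.309, y = 0.327
  C: x = 0.384, y = 0.085

y_A (drum 2) = 0.588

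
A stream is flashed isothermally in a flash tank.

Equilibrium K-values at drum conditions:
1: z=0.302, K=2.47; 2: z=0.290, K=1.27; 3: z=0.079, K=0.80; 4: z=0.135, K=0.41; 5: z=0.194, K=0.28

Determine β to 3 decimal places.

Let β = V/F and solve Σ zᵢ(Kᵢ−1)/(1+β(Kᵢ−1)) = 0.
Feasibility: ΣzᵢKᵢ = 1.287, Σzᵢ/Kᵢ = 1.471 — both > 1, two phases present.
Newton iteration, β⁰ = 0.5:
  β = 0.500: g = -0.0239, g' = -0.577 → β = 0.459
  β = 0.459: g = -0.0003, g' = -0.566 → β = 0.458
Converged at β = 0.458.

β = 0.458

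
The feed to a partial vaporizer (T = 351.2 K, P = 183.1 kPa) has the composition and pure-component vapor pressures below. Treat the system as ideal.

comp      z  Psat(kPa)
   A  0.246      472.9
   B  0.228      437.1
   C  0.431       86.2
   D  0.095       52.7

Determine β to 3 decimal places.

Raoult's law: Kᵢ = Pᵢˢᵃᵗ/P = Pᵢˢᵃᵗ/183.1.
  K_A = 472.9/183.1 = 2.58274, K_B = 437.1/183.1 = 2.38722, K_C = 86.2/183.1 = 0.47078, K_D = 52.7/183.1 = 0.28782
Rachford–Rice: g(β) = Σ zᵢ(Kᵢ−1)/(1+β(Kᵢ−1)) = 0.
Feasibility: ΣzᵢKᵢ = 1.410, Σzᵢ/Kᵢ = 1.436 — both > 1, two phases present.
Newton–Raphson from β = 0.57:
  β = 0.570: g = -0.0592, g' = -0.691 → β = 0.484
Converged at β = 0.484.

β = 0.484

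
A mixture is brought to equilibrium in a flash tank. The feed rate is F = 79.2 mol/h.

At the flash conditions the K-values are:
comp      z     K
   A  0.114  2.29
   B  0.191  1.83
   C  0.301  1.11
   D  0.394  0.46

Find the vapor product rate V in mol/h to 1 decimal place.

Rachford–Rice: g(ψ) = Σ zᵢ(Kᵢ−1)/(1+ψ(Kᵢ−1)) = 0.
Feasibility: ΣzᵢKᵢ = 1.126, Σzᵢ/Kᵢ = 1.282 — both > 1, two phases present.
Newton–Raphson from ψ = 0.5:
  ψ = 0.500: g = -0.0586, g' = -0.355 → ψ = 0.335
  ψ = 0.335: g = -0.0010, g' = -0.348 → ψ = 0.332
Converged at ψ = 0.332.
Then V = ψ·F = 0.3319·79.2 = 26.3 mol/h and L = F − V = 52.9 mol/h.

V = 26.3 mol/h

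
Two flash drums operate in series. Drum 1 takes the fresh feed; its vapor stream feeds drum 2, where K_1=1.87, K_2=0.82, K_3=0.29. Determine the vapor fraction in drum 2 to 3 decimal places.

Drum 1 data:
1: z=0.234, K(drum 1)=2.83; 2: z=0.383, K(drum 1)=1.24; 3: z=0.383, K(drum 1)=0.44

Drum 1:
Iterate (Newton) starting at ψ₁ = 0.5:
  ψ₁ = 0.500: g = 0.0078, g' = -0.463 → ψ₁ = 0.517
Converged at ψ₁ = 0.517.
Drum-1 compositions:
  1: x = 0.120, y = 0.340
  2: x = 0.341, y = 0.423
  3: x = 0.539, y = 0.237
Drum-2 feed = drum-1 vapor: z₂ = (0.3403, 0.4225, 0.2372).
Drum 2:
Rachford–Rice: g(ψ₂) = Σ zᵢ(Kᵢ−1)/(1+ψ₂(Kᵢ−1)) = 0.
Feasibility: ΣzᵢKᵢ = 1.052, Σzᵢ/Kᵢ = 1.515 — both > 1, two phases present.
Newton iteration, ψ₂⁰ = 0.5:
  ψ₂ = 0.500: g = -0.1383, g' = -0.429 → ψ₂ = 0.178
  ψ₂ = 0.178: g = -0.0148, g' = -0.364 → ψ₂ = 0.137
Converged at ψ₂ = 0.137.
  1: x = 0.304, y = 0.569
  2: x = 0.433, y = 0.355
  3: x = 0.263, y = 0.076

V/F (drum 2) = 0.137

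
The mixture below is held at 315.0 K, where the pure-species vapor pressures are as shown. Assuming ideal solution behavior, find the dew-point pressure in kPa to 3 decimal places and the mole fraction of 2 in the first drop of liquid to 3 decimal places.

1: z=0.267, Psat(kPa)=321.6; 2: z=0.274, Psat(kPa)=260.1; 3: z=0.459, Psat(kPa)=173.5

Pdew = 220.790 kPa, x_2 = 0.233

At the dew point ψ → 1, so Σzᵢ/Kᵢ = 1 with Kᵢ = Pᵢˢᵃᵗ/P ⇒ 1/P = Σzᵢ/Pᵢˢᵃᵗ.
1/P = 0.267/321.6 + 0.274/260.1 + 0.459/173.5 = 0.004529 ⇒ P = 220.790 kPa
xᵢ = zᵢP/Pᵢˢᵃᵗ ⇒ x_2 = 0.274·220.790/260.1 = 0.233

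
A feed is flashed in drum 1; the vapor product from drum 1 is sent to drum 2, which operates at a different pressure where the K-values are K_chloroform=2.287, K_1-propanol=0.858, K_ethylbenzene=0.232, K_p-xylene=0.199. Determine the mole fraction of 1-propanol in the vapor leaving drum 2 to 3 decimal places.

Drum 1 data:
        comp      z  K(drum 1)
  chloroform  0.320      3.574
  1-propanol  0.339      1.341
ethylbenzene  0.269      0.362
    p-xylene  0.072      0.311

Drum 1:
Rachford–Rice: g(ψ₁) = Σ zᵢ(Kᵢ−1)/(1+ψ₁(Kᵢ−1)) = 0.
Check two-phase: ΣzᵢKᵢ = 1.718 > 1 and Σzᵢ/Kᵢ = 1.317 > 1, so g(0) = 0.718 > 0 and g(1) = -0.317 < 0.
Newton–Raphson from ψ₁ = 0.5:
  ψ₁ = 0.500: g = 0.1312, g' = -0.750 → ψ₁ = 0.675
  ψ₁ = 0.675: g = 0.0007, g' = -0.766 → ψ₁ = 0.676
Converged at ψ₁ = 0.676.
Drum-1 compositions:
  chloroform: x = 0.117, y = 0.417
  1-propanol: x = 0.276, y = 0.369
  ethylbenzene: x = 0.473, y = 0.171
  p-xylene: x = 0.135, y = 0.042
Drum-2 feed = drum-1 vapor: z₂ = (0.4174, 0.3694, 0.1712, 0.0419).
Drum 2:
Iterate (Newton) starting at ψ₂ = 0.5:
  ψ₂ = 0.500: g = 0.0010, g' = -0.606 → ψ₂ = 0.502
Converged at ψ₂ = 0.502.
  chloroform: x = 0.254, y = 0.580
  1-propanol: x = 0.398, y = 0.341
  ethylbenzene: x = 0.278, y = 0.065
  p-xylene: x = 0.070, y = 0.014

y_1-propanol (drum 2) = 0.341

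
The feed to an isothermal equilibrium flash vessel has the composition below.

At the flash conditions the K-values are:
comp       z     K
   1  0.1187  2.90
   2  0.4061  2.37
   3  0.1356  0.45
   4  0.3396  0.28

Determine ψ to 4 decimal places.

Let ψ = V/F and solve Σ zᵢ(Kᵢ−1)/(1+ψ(Kᵢ−1)) = 0.
Feasibility: ΣzᵢKᵢ = 1.4628, Σzᵢ/Kᵢ = 1.7265 — both > 1, two phases present.
Newton iteration, ψ⁰ = 0.31:
  ψ = 0.3100: g = 0.12776, g' = -0.8966 → ψ = 0.4525
  ψ = 0.4525: g = 0.00276, g' = -0.8744 → ψ = 0.4556
Converged at ψ = 0.4556.

ψ = 0.4556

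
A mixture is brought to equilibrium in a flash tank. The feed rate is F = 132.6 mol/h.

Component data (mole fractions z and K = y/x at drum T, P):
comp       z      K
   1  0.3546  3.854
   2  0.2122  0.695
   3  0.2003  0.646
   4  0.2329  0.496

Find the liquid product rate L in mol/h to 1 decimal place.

L = 44.7 mol/h

Iterate (Newton) starting at ψ = 0.5:
  ψ = 0.5000: g = 0.09754, g' = -0.6606 → ψ = 0.6476
  ψ = 0.6476: g = 0.00839, g' = -0.5593 → ψ = 0.6626
  ψ = 0.6626: g = 0.00005, g' = -0.5528 → ψ = 0.6627
Converged at ψ = 0.6627.
Then V = ψ·F = 0.6627·132.6 = 87.9 mol/h and L = F − V = 44.7 mol/h.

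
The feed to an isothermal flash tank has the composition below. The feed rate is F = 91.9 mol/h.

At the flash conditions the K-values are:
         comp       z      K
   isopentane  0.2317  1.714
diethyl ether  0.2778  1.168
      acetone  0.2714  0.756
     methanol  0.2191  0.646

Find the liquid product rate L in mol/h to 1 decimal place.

L = 49.2 mol/h

Newton iteration, ψ⁰ = 0.5:
  ψ = 0.5000: g = -0.00470, g' = -0.1323 → ψ = 0.4645
  ψ = 0.4645: g = 0.00002, g' = -0.1332 → ψ = 0.4646
Converged at ψ = 0.4646.
Then V = ψ·F = 0.4646·91.9 = 42.7 mol/h and L = F − V = 49.2 mol/h.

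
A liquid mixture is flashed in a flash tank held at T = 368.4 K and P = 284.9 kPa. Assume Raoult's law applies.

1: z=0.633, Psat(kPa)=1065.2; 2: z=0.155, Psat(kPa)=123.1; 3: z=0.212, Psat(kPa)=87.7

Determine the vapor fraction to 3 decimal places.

ψ = 0.845

Raoult's law: Kᵢ = Pᵢˢᵃᵗ/P = Pᵢˢᵃᵗ/284.9.
  K_1 = 1065.2/284.9 = 3.73886, K_2 = 123.1/284.9 = 0.43208, K_3 = 87.7/284.9 = 0.30783
Rachford–Rice: g(ψ) = Σ zᵢ(Kᵢ−1)/(1+ψ(Kᵢ−1)) = 0.
Feasibility: ΣzᵢKᵢ = 2.499, Σzᵢ/Kᵢ = 1.217 — both > 1, two phases present.
Newton iteration, ψ⁰ = 0.5:
  ψ = 0.500: g = 0.3844, g' = -1.181 → ψ = 0.825
  ψ = 0.825: g = 0.0236, g' = -1.177 → ψ = 0.846
  ψ = 0.846: g = -0.0003, g' = -1.207 → ψ = 0.845
Converged at ψ = 0.845.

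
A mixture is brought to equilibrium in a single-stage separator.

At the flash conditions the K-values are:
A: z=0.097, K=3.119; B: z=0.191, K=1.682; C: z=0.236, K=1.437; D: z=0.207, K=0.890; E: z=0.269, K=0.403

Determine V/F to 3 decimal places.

V/F = 0.574

Newton–Raphson from V/F = 0.35:
  V/F = 0.350: g = 0.0859, g' = -0.391 → V/F = 0.570
  V/F = 0.570: g = 0.0019, g' = -0.387 → V/F = 0.574
Converged at V/F = 0.574.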